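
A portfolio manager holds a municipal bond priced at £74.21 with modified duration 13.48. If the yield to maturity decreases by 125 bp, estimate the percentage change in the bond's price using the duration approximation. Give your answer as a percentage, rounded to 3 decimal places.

+16.850%

Duration approximation: ΔP/P ≈ -D_mod · Δy = -13.48 × (-0.0125) = +0.168500.
As a percentage: +16.8500%.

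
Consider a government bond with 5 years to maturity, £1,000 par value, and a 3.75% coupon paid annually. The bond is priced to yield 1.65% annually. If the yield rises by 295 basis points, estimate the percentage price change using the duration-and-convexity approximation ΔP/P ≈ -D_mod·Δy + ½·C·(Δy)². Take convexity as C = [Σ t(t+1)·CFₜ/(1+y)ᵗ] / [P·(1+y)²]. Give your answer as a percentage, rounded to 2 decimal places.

With y = 0.0165:
  t   CF        PV=CF/(1+0.0165)^t    t·PV        t(t+1)·PV
  1        37.50        36.8913        36.8913          73.7826
  2        37.50        36.2925        72.5849         217.7548
  3        37.50        35.7034       107.1101         428.4403
  4        37.50        35.1238       140.4953         702.4764
  5     1,037.50       955.9852     4,779.9262      28,679.5574
  Σ                  1,099.9962     5,137.0078      30,102.0116
P = 1,099.9962; D_Mac = 4.67002 yrs; D_mod = 4.59422 yrs; C = 26.48437.
Duration effect: -4.59422 × (+0.0295) = -0.135529
Convexity effect: 0.5 × 26.48437 × (0.0295)² = +0.0115240
ΔP/P ≈ -0.135529 + 0.0115240 = -0.124005 = -12.4005%.

-12.40%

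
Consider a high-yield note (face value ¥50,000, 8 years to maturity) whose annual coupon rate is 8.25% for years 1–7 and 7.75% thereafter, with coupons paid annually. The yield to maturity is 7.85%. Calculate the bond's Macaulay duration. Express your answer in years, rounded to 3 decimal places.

6.180 years

Periodic yield y = 0.0785. Discount each cash flow and weight by its year:
  t   CF        PV=CF/(1+0.0785)^t    t·PV
  1     4,125.00     3,824.7566     3,824.7566
  2     4,125.00     3,546.3668     7,092.7336
  3     4,125.00     3,288.2400     9,864.7199
  4     4,125.00     3,048.9012    12,195.6049
  5     4,125.00     2,826.9831    14,134.9153
  6     4,125.00     2,621.2175    15,727.3049
  7     4,125.00     2,430.4288    17,013.0018
  8    53,875.00    29,432.4278   235,459.4226
  Σ                 51,019.3218   315,312.4596
Price P = Σ PV = 51,019.3218.
Macaulay duration = Σ(t·PV) / P = 315,312.4596 / 51,019.3218 = 6.18026 years.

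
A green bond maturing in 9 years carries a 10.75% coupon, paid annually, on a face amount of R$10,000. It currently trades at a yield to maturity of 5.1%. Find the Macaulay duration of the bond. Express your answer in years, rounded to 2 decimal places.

6.65 years

Periodic yield y = 0.051. Discount each cash flow and weight by its year:
  t   CF        PV=CF/(1+0.051)^t    t·PV
  1     1,075.00     1,022.8354     1,022.8354
  2     1,075.00       973.2021     1,946.4042
  3     1,075.00       925.9772     2,777.9317
  4     1,075.00       881.0440     3,524.1760
  5     1,075.00       838.2912     4,191.4558
  6     1,075.00       797.6129     4,785.6774
  7     1,075.00       758.9086     5,312.3599
  8     1,075.00       722.0824     5,776.6589
  9    11,075.00     7,078.1423    63,703.2809
  Σ                 13,998.0960    93,040.7802
Price P = Σ PV = 13,998.0960.
Macaulay duration = Σ(t·PV) / P = 93,040.7802 / 13,998.0960 = 6.64667 years.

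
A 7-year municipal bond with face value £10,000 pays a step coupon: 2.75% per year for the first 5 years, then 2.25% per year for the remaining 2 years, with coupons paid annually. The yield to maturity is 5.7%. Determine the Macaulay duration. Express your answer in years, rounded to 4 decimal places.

6.3997 years

Periodic yield y = 0.057. Discount each cash flow and weight by its year:
  t   CF        PV=CF/(1+0.057)^t    t·PV
  1       275.00       260.1703       260.1703
  2       275.00       246.1403       492.2806
  3       275.00       232.8669       698.6007
  4       275.00       220.3093       881.2370
  5       275.00       208.4288     1,042.1441
  6       225.00       161.3365       968.0189
  7    10,225.00     6,936.4683    48,555.2781
  Σ                  8,265.7203    52,897.7296
Price P = Σ PV = 8,265.7203.
Macaulay duration = Σ(t·PV) / P = 52,897.7296 / 8,265.7203 = 6.39965 years.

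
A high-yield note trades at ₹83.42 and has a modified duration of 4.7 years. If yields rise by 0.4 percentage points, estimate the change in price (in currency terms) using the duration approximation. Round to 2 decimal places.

-₹1.57

Duration approximation: ΔP/P ≈ -D_mod · Δy = -4.7 × (+0.004) = -0.018800.
ΔP ≈ 83.42 × (-0.018800) = -1.568296.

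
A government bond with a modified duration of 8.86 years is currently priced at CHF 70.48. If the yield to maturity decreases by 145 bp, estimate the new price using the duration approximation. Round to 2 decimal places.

CHF 79.53

Duration approximation: ΔP/P ≈ -D_mod · Δy = -8.86 × (-0.0145) = +0.128470.
New price ≈ 70.48 × (1 + 0.128470) = 79.5345656.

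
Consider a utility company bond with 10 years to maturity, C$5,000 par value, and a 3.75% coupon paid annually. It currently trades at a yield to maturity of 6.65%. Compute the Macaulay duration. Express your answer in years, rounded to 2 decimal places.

8.30 years

Periodic yield y = 0.0665. Discount each cash flow and weight by its year:
  t   CF        PV=CF/(1+0.0665)^t    t·PV
  1       187.50       175.8087       175.8087
  2       187.50       164.8464       329.6929
  3       187.50       154.5677       463.7030
  4       187.50       144.9298       579.7194
  5       187.50       135.8930       679.4648
  6       187.50       127.4196       764.5174
  7       187.50       119.4745       836.3216
  8       187.50       112.0249       896.1988
  9       187.50       105.0397       945.3574
  10    5,187.50     2,724.8934    27,248.9337
  Σ                  3,964.8977    32,919.7177
Price P = Σ PV = 3,964.8977.
Macaulay duration = Σ(t·PV) / P = 32,919.7177 / 3,964.8977 = 8.30279 years.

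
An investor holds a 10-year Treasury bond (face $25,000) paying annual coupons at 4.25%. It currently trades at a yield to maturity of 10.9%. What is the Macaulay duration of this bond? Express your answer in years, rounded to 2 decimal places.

Periodic yield y = 0.109. Discount each cash flow and weight by its year:
  t   CF        PV=CF/(1+0.109)^t    t·PV
  1     1,062.50       958.0703       958.0703
  2     1,062.50       863.9047     1,727.8094
  3     1,062.50       778.9943     2,336.9830
  4     1,062.50       702.4295     2,809.7181
  5     1,062.50       633.3900     3,166.9500
  6     1,062.50       571.1362     3,426.8170
  7     1,062.50       515.0011     3,605.0074
  8     1,062.50       464.3833     3,715.0662
  9     1,062.50       418.7406     3,768.6650
  10   26,062.50     9,261.9112    92,619.1116
  Σ                 15,167.9611   118,134.1980
Price P = Σ PV = 15,167.9611.
Macaulay duration = Σ(t·PV) / P = 118,134.1980 / 15,167.9611 = 7.78840 years.

7.79 years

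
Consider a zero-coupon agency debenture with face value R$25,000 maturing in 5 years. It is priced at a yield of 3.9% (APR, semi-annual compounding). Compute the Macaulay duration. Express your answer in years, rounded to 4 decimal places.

A zero-coupon bond has a single cash flow at maturity, so its Macaulay duration equals its maturity: 5 years.
(Equivalently: 10 semi-annual periods ÷ 2 = 5 years.)

5.0000 years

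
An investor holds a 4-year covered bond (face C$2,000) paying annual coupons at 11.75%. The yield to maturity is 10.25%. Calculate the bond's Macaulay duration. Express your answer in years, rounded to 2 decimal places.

Periodic yield y = 0.1025. Discount each cash flow and weight by its year:
  t   CF        PV=CF/(1+0.1025)^t    t·PV
  1       235.00       213.1519       213.1519
  2       235.00       193.3351       386.6702
  3       235.00       175.3606       526.0819
  4     2,235.00     1,512.7360     6,050.9439
  Σ                  2,094.5836     7,176.8478
Price P = Σ PV = 2,094.5836.
Macaulay duration = Σ(t·PV) / P = 7,176.8478 / 2,094.5836 = 3.42638 years.

3.43 years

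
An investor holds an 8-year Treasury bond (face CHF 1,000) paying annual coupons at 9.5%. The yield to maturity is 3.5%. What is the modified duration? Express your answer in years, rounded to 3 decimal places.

Periodic yield y = 0.035. First find Macaulay duration:
  t   CF        PV=CF/(1+0.035)^t    t·PV
  1        95.00        91.7874        91.7874
  2        95.00        88.6835       177.3670
  3        95.00        85.6846       257.0537
  4        95.00        82.7870       331.1480
  5        95.00        79.9875       399.9373
  6        95.00        77.2826       463.6954
  7        95.00        74.6691       522.6840
  8     1,095.00       831.5557     6,652.4452
  Σ                  1,412.4373     8,896.1180
P = 1,412.4373; Macaulay duration = 8,896.1180 / 1,412.4373 = 6.29842 years.
Modified duration = D_Mac / (1 + y) = 6.29842 / 1.035 = 6.08543 years.

6.085 years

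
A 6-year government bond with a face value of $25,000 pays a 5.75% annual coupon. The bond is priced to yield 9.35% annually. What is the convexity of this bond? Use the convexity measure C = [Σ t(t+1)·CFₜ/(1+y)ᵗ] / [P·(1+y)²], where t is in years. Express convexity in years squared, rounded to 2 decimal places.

With y = 0.0935:
  t   CF        PV=CF/(1+0.0935)^t    t·PV        t(t+1)·PV
  1     1,437.50     1,314.5862     1,314.5862       2,629.1724
  2     1,437.50     1,202.1822     2,404.3643       7,213.0930
  3     1,437.50     1,099.3893     3,298.1678      13,192.6712
  4     1,437.50     1,005.3857     4,021.5428      20,107.7140
  5     1,437.50       919.4199     4,597.0997      27,582.5981
  6    26,437.50    15,463.4951    92,780.9705     649,466.7933
  Σ                 21,004.4583   108,416.7313     720,192.0419
P = 21,004.4583.
Convexity = Σ t(t+1)·PV / [P·(1+y)²] = 720,192.0419 / (21,004.4583 × 1.195742) = 28.67472.

28.67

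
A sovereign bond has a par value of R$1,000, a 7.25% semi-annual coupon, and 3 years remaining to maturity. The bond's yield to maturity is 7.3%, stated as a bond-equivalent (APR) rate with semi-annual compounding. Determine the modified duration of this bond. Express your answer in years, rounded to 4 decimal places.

Periodic yield y = 0.0365. First find Macaulay duration:
  t   CF        PV=CF/(1+0.0365)^t    t·PV
  1        36.25        34.9735        34.9735
  2        36.25        33.7419        67.4838
  3        36.25        32.5537        97.6610
  4        36.25        31.4073       125.6293
  5        36.25        30.3013       151.5066
  6     1,036.25       835.6967     5,014.1804
  Σ                    998.6744     5,491.4345
P = 998.6744; Macaulay duration = 5,491.4345 / 998.6744 = 5.49872 half-year periods = 2.74936 years.
Modified duration = D_Mac / (1 + y) = 2.74936 / 1.0365 = 2.65254 years.

2.6525 years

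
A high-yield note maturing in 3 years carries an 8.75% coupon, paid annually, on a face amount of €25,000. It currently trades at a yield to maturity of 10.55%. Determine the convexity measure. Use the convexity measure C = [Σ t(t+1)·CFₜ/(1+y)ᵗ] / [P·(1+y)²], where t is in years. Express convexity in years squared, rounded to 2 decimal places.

With y = 0.1055:
  t   CF        PV=CF/(1+0.1055)^t    t·PV        t(t+1)·PV
  1     2,187.50     1,978.7427     1,978.7427       3,957.4853
  2     2,187.50     1,789.9074     3,579.8148      10,739.4445
  3    27,187.50    20,123.0142    60,369.0426     241,476.1703
  Σ                 23,891.6643    65,927.6001     256,173.1001
P = 23,891.6643.
Convexity = Σ t(t+1)·PV / [P·(1+y)²] = 256,173.1001 / (23,891.6643 × 1.222130) = 8.77343.

8.77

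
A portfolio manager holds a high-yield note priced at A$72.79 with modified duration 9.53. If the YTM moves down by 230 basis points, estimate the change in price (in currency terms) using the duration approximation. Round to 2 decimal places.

+A$15.95

Duration approximation: ΔP/P ≈ -D_mod · Δy = -9.53 × (-0.023) = +0.219190.
ΔP ≈ 72.79 × (+0.219190) = +15.9548401.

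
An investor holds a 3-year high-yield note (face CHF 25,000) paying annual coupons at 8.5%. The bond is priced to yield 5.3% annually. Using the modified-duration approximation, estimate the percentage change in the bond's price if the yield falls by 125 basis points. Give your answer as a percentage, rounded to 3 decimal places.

+3.301%

Periodic yield y = 0.053. Modified duration first:
  t   CF        PV=CF/(1+0.053)^t    t·PV
  1     2,125.00     2,018.0437     2,018.0437
  2     2,125.00     1,916.4707     3,832.9415
  3    27,125.00    23,231.8948    69,695.6845
  Σ                 27,166.4093    75,546.6697
P = 27,166.4093; D_Mac = 2.78089 yrs; D_mod = 2.78089/(1+0.053) = 2.64092 yrs.
ΔP/P ≈ -D_mod · Δy = -2.64092 × (-0.0125) = +0.033011 = +3.3011%.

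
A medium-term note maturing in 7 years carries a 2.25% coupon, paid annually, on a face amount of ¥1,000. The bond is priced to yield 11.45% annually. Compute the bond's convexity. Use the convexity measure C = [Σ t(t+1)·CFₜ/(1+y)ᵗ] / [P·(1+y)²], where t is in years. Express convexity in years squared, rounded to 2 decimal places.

With y = 0.1145:
  t   CF        PV=CF/(1+0.1145)^t    t·PV        t(t+1)·PV
  1        22.50        20.1884        20.1884          40.3769
  2        22.50        18.1143        36.2287         108.6860
  3        22.50        16.2533        48.7600         195.0399
  4        22.50        14.5835        58.3341         291.6703
  5        22.50        13.0853        65.4263         392.5576
  6        22.50        11.7409        70.4455         493.1186
  7     1,022.50       478.7434     3,351.2039      26,809.6308
  Σ                    572.7092     3,650.5868      28,331.0801
P = 572.7092.
Convexity = Σ t(t+1)·PV / [P·(1+y)²] = 28,331.0801 / (572.7092 × 1.242110) = 39.82620.

39.83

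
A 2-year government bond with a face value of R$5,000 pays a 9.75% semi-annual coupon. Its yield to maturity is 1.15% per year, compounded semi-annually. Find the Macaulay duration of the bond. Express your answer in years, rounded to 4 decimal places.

Periodic yield y = 0.00575. Discount each cash flow and weight by its period:
  t   CF        PV=CF/(1+0.00575)^t    t·PV
  1       243.75       242.3565       242.3565
  2       243.75       240.9709       481.9417
  3       243.75       239.5932       718.7796
  4     5,243.75     5,124.8577    20,499.4309
  Σ                  5,847.7783    21,942.5087
Price P = Σ PV = 5,847.7783.
Macaulay duration = Σ(t·PV) / P = 21,942.5087 / 5,847.7783 = 3.75228 half-year periods.
In years: 3.75228 / 2 = 1.87614 years.

1.8761 years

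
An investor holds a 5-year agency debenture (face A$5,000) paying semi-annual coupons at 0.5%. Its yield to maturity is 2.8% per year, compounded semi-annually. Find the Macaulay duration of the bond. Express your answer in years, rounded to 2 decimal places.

Periodic yield y = 0.014. Discount each cash flow and weight by its period:
  t   CF        PV=CF/(1+0.014)^t    t·PV
  1        12.50        12.3274        12.3274
  2        12.50        12.1572        24.3144
  3        12.50        11.9894        35.9681
  4        12.50        11.8238        47.2953
  5        12.50        11.6606        58.3029
  6        12.50        11.4996        68.9975
  7        12.50        11.3408        79.3857
  8        12.50        11.1842        89.4739
  9        12.50        11.0298        99.2684
  10    5,012.50     4,361.8913    43,618.9127
  Σ                  4,466.9041    44,134.2464
Price P = Σ PV = 4,466.9041.
Macaulay duration = Σ(t·PV) / P = 44,134.2464 / 4,466.9041 = 9.88028 half-year periods.
In years: 9.88028 / 2 = 4.94014 years.

4.94 years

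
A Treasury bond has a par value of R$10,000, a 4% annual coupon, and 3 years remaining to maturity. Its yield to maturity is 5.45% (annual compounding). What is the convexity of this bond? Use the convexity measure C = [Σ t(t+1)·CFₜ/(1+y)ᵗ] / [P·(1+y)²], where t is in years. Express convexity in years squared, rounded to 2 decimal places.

10.23

With y = 0.0545:
  t   CF        PV=CF/(1+0.0545)^t    t·PV        t(t+1)·PV
  1       400.00       379.3267       379.3267         758.6534
  2       400.00       359.7219       719.4437       2,158.3311
  3    10,400.00     8,869.3866    26,608.1599     106,432.6396
  Σ                  9,608.4352    27,706.9303     109,349.6241
P = 9,608.4352.
Convexity = Σ t(t+1)·PV / [P·(1+y)²] = 109,349.6241 / (9,608.4352 × 1.111970) = 10.23461.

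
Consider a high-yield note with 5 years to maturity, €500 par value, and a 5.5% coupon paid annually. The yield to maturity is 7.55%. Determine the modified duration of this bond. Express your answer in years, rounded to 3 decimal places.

4.166 years

Periodic yield y = 0.0755. First find Macaulay duration:
  t   CF        PV=CF/(1+0.0755)^t    t·PV
  1        27.50        25.5695        25.5695
  2        27.50        23.7745        47.5491
  3        27.50        22.1056        66.3167
  4        27.50        20.5537        82.2150
  5       527.50       366.5814     1,832.9069
  Σ                    458.5847     2,054.5571
P = 458.5847; Macaulay duration = 2,054.5571 / 458.5847 = 4.48021 years.
Modified duration = D_Mac / (1 + y) = 4.48021 / 1.0755 = 4.16570 years.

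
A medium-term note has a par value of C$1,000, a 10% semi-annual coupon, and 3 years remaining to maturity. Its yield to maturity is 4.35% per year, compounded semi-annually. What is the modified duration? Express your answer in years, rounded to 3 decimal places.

2.634 years

Periodic yield y = 0.02175. First find Macaulay duration:
  t   CF        PV=CF/(1+0.02175)^t    t·PV
  1        50.00        48.9356        48.9356
  2        50.00        47.8940        95.7879
  3        50.00        46.8744       140.6233
  4        50.00        45.8766       183.5065
  5        50.00        44.9000       224.5002
  6     1,050.00       922.8294     5,536.9764
  Σ                  1,157.3101     6,230.3300
P = 1,157.3101; Macaulay duration = 6,230.3300 / 1,157.3101 = 5.38346 half-year periods = 2.69173 years.
Modified duration = D_Mac / (1 + y) = 2.69173 / 1.02175 = 2.63443 years.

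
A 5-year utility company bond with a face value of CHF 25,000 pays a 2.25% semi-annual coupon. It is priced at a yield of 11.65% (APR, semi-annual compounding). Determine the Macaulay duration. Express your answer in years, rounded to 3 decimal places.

4.682 years

Periodic yield y = 0.05825. Discount each cash flow and weight by its period:
  t   CF        PV=CF/(1+0.05825)^t    t·PV
  1       281.25       265.7690       265.7690
  2       281.25       251.1401       502.2801
  3       281.25       237.3164       711.9491
  4       281.25       224.2536       897.0144
  5       281.25       211.9099     1,059.5493
  6       281.25       200.2455     1,201.4733
  7       281.25       189.2233     1,324.5630
  8       281.25       178.8077     1,430.4619
  9       281.25       168.9655     1,520.6895
  10   25,281.25    14,352.1106   143,521.1058
  Σ                 16,279.7415   152,434.8554
Price P = Σ PV = 16,279.7415.
Macaulay duration = Σ(t·PV) / P = 152,434.8554 / 16,279.7415 = 9.36347 half-year periods.
In years: 9.36347 / 2 = 4.68173 years.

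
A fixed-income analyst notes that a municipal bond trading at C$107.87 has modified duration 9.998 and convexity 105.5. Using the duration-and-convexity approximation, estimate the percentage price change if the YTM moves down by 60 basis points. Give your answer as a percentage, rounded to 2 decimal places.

+6.19%

Duration effect: -D_mod·Δy = -9.998 × (-0.006) = +0.059988
Convexity effect: ½·C·(Δy)² = 0.5 × 105.5 × (-0.006)² = +0.0018990
ΔP/P ≈ +0.059988 + 0.0018990 = +0.061887
= +6.1887%.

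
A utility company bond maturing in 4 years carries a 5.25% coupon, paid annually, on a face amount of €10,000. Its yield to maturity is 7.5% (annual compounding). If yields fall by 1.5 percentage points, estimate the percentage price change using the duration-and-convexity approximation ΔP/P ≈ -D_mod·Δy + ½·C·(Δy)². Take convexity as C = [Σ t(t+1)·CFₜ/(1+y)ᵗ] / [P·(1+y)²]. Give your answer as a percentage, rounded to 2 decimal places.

+5.33%

With y = 0.075:
  t   CF        PV=CF/(1+0.075)^t    t·PV        t(t+1)·PV
  1       525.00       488.3721       488.3721         976.7442
  2       525.00       454.2996       908.5992       2,725.7977
  3       525.00       422.6043     1,267.8129       5,071.2516
  4    10,525.00     7,881.1256    31,524.5023     157,622.5115
  Σ                  9,246.4016    34,189.2865     166,396.3050
P = 9,246.4016; D_Mac = 3.69758 yrs; D_mod = 3.43961 yrs; C = 15.57234.
Duration effect: -3.43961 × (-0.015) = +0.051594
Convexity effect: 0.5 × 15.57234 × (-0.015)² = +0.0017519
ΔP/P ≈ +0.051594 + 0.0017519 = +0.053346 = +5.3346%.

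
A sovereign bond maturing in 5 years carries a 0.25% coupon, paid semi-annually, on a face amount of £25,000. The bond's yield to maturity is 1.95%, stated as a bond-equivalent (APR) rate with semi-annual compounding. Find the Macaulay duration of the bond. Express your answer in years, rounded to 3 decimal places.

4.970 years

Periodic yield y = 0.00975. Discount each cash flow and weight by its period:
  t   CF        PV=CF/(1+0.00975)^t    t·PV
  1        31.25        30.9483        30.9483
  2        31.25        30.6494        61.2988
  3        31.25        30.3535        91.0604
  4        31.25        30.0604       120.2415
  5        31.25        29.7701       148.8506
  6        31.25        29.4827       176.8960
  7        31.25        29.1980       204.3859
  8        31.25        28.9161       231.3285
  9        31.25        28.6369       257.7317
  10   25,031.25    22,716.6308   227,166.3078
  Σ                 22,984.6460   228,489.0496
Price P = Σ PV = 22,984.6460.
Macaulay duration = Σ(t·PV) / P = 228,489.0496 / 22,984.6460 = 9.94094 half-year periods.
In years: 9.94094 / 2 = 4.97047 years.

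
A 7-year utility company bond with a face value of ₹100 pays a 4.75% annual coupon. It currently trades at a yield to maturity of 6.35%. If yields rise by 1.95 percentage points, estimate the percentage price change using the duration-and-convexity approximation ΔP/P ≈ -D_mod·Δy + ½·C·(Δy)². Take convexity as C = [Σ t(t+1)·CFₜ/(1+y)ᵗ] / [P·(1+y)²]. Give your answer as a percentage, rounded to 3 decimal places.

-10.349%

With y = 0.0635:
  t   CF        PV=CF/(1+0.0635)^t    t·PV        t(t+1)·PV
  1         4.75         4.4664         4.4664           8.9328
  2         4.75         4.1997         8.3994          25.1982
  3         4.75         3.9489        11.8468          47.3873
  4         4.75         3.7132        14.8526          74.2632
  5         4.75         3.4915        17.4573         104.7436
  6         4.75         3.2830        19.6979         137.8853
  7       104.75        68.0756       476.5293       3,812.2344
  Σ                     91.1782       553.2497       4,210.6448
P = 91.1782; D_Mac = 6.06778 yrs; D_mod = 5.70548 yrs; C = 40.83028.
Duration effect: -5.70548 × (+0.0195) = -0.111257
Convexity effect: 0.5 × 40.83028 × (0.0195)² = +0.0077629
ΔP/P ≈ -0.111257 + 0.0077629 = -0.103494 = -10.3494%.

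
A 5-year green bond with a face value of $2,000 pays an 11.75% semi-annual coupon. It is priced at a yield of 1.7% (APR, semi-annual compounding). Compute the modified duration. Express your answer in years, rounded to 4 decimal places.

4.0990 years

Periodic yield y = 0.0085. First find Macaulay duration:
  t   CF        PV=CF/(1+0.0085)^t    t·PV
  1       117.50       116.5097       116.5097
  2       117.50       115.5277       231.0554
  3       117.50       114.5540       343.6619
  4       117.50       113.5885       454.3539
  5       117.50       112.6311       563.1555
  6       117.50       111.6818       670.0909
  7       117.50       110.7405       775.1836
  8       117.50       109.8072       878.4573
  9       117.50       108.8817       979.9350
  10    2,117.50     1,945.6485    19,456.4854
  Σ                  2,959.5706    24,468.8885
P = 2,959.5706; Macaulay duration = 24,468.8885 / 2,959.5706 = 8.26772 half-year periods = 4.13386 years.
Modified duration = D_Mac / (1 + y) = 4.13386 / 1.0085 = 4.09902 years.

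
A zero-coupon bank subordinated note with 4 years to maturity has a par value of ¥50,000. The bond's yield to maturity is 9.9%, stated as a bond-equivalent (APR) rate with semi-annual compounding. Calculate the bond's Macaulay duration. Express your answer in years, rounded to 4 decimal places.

4.0000 years

A zero-coupon bond has a single cash flow at maturity, so its Macaulay duration equals its maturity: 4 years.
(Equivalently: 8 semi-annual periods ÷ 2 = 4 years.)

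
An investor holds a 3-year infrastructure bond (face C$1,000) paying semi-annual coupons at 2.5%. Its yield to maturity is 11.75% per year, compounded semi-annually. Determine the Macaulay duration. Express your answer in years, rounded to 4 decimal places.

2.8934 years

Periodic yield y = 0.05875. Discount each cash flow and weight by its period:
  t   CF        PV=CF/(1+0.05875)^t    t·PV
  1        12.50        11.8064        11.8064
  2        12.50        11.1512        22.3025
  3        12.50        10.5325        31.5974
  4        12.50         9.9480        39.7920
  5        12.50         9.3960        46.9800
  6     1,012.50       718.8437     4,313.0624
  Σ                    771.6778     4,465.5407
Price P = Σ PV = 771.6778.
Macaulay duration = Σ(t·PV) / P = 4,465.5407 / 771.6778 = 5.78679 half-year periods.
In years: 5.78679 / 2 = 2.89340 years.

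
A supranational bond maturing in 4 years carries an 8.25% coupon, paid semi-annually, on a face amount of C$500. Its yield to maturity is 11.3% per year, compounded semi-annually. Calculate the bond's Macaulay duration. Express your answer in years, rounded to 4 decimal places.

3.4559 years

Periodic yield y = 0.0565. Discount each cash flow and weight by its period:
  t   CF        PV=CF/(1+0.0565)^t    t·PV
  1       20.625        19.5220        19.5220
  2       20.625        18.4780        36.9560
  3       20.625        17.4898        52.4695
  4       20.625        16.5545        66.2180
  5       20.625        15.6692        78.3459
  6       20.625        14.8312        88.9873
  7       20.625        14.0381        98.2665
  8      520.625       335.4046     2,683.2368
  Σ                    451.9874     3,124.0020
Price P = Σ PV = 451.9874.
Macaulay duration = Σ(t·PV) / P = 3,124.0020 / 451.9874 = 6.91170 half-year periods.
In years: 6.91170 / 2 = 3.45585 years.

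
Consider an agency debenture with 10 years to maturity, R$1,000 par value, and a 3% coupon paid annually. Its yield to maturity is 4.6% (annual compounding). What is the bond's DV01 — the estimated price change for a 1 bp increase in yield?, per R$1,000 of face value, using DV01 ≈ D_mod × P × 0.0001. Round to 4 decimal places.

Periodic yield y = 0.046.
  t   CF        PV=CF/(1+0.046)^t    t·PV
  1        30.00        28.6807        28.6807
  2        30.00        27.4194        54.8388
  3        30.00        26.2136        78.6407
  4        30.00        25.0608       100.2431
  5        30.00        23.9587       119.7934
  6        30.00        22.9050       137.4303
  7        30.00        21.8977       153.2842
  8        30.00        20.9347       167.4780
  9        30.00        20.0141       180.1269
  10    1,030.00       656.9319     6,569.3194
  Σ                    874.0167     7,589.8355
P = 874.0167; D_Mac = 8.68386 yrs; D_mod = 8.30197 yrs.
DV01 ≈ 8.30197 × 874.0167 × 0.0001 = 0.725606.

R$0.7256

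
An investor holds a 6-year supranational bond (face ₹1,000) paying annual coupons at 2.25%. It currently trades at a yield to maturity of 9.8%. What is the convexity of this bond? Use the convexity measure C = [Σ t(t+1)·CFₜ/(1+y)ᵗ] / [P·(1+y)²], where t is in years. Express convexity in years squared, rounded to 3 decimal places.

31.725

With y = 0.098:
  t   CF        PV=CF/(1+0.098)^t    t·PV        t(t+1)·PV
  1        22.50        20.4918        20.4918          40.9836
  2        22.50        18.6628        37.3257         111.9771
  3        22.50        16.9971        50.9914         203.9655
  4        22.50        15.4801        61.9203         309.6016
  5        22.50        14.0984        70.4922         422.9530
  6     1,022.50       583.5113     3,501.0678      24,507.4749
  Σ                    669.2416     3,742.2892      25,596.9556
P = 669.2416.
Convexity = Σ t(t+1)·PV / [P·(1+y)²] = 25,596.9556 / (669.2416 × 1.205604) = 31.72493.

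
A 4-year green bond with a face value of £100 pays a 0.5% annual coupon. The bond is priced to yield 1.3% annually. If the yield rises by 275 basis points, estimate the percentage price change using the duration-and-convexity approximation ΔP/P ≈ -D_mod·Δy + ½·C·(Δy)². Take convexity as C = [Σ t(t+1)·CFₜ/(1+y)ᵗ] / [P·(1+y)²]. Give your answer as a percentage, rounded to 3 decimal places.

With y = 0.013:
  t   CF        PV=CF/(1+0.013)^t    t·PV        t(t+1)·PV
  1         0.50         0.4936         0.4936           0.9872
  2         0.50         0.4872         0.9745           2.9235
  3         0.50         0.4810         1.4430           5.7720
  4       100.50        95.4395       381.7581       1,908.7905
  Σ                     96.9014       384.6692       1,918.4732
P = 96.9014; D_Mac = 3.96970 yrs; D_mod = 3.91875 yrs; C = 19.29332.
Duration effect: -3.91875 × (+0.0275) = -0.107766
Convexity effect: 0.5 × 19.29332 × (0.0275)² = +0.0072953
ΔP/P ≈ -0.107766 + 0.0072953 = -0.100470 = -10.0470%.

-10.047%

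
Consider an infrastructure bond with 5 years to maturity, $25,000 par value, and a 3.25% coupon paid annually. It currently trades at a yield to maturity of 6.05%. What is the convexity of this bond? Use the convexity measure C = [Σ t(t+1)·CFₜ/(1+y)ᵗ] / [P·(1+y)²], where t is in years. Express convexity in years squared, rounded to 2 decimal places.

24.36

With y = 0.0605:
  t   CF        PV=CF/(1+0.0605)^t    t·PV        t(t+1)·PV
  1       812.50       766.1480       766.1480       1,532.2961
  2       812.50       722.4404     1,444.8808       4,334.6424
  3       812.50       681.2262     2,043.6786       8,174.7146
  4       812.50       642.3632     2,569.4529      12,847.2647
  5    25,812.50    19,243.1739    96,215.8695     577,295.2172
  Σ                 22,055.3518   103,040.0300     604,184.1350
P = 22,055.3518.
Convexity = Σ t(t+1)·PV / [P·(1+y)²] = 604,184.1350 / (22,055.3518 × 1.124660) = 24.35757.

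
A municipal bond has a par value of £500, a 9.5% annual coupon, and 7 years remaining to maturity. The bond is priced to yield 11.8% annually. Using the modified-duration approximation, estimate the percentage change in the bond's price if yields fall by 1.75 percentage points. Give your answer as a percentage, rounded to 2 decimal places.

+8.33%

Periodic yield y = 0.118. Modified duration first:
  t   CF        PV=CF/(1+0.118)^t    t·PV
  1        47.50        42.4866        42.4866
  2        47.50        38.0023        76.0046
  3        47.50        33.9913       101.9740
  4        47.50        30.4037       121.6148
  5        47.50        27.1947       135.9736
  6        47.50        24.3244       145.9466
  7       547.50       250.7792     1,755.4543
  Σ                    447.1823     2,379.4546
P = 447.1823; D_Mac = 5.32099 yrs; D_mod = 5.32099/(1+0.118) = 4.75939 yrs.
ΔP/P ≈ -D_mod · Δy = -4.75939 × (-0.0175) = +0.083289 = +8.3289%.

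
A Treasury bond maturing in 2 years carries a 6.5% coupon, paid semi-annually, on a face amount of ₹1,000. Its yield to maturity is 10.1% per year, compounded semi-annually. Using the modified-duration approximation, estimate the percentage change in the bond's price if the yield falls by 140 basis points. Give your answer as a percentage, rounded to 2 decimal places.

Periodic yield y = 0.0505. Modified duration first:
  t   CF        PV=CF/(1+0.0505)^t    t·PV
  1        32.50        30.9376        30.9376
  2        32.50        29.4504        58.9008
  3        32.50        28.0347        84.1040
  4     1,032.50       847.8242     3,391.2970
  Σ                    936.2470     3,565.2394
P = 936.2470; D_Mac = 3.80801 half-year periods = 1.90401 yrs; D_mod = 1.90401/(1+0.0505) = 1.81248 yrs.
ΔP/P ≈ -D_mod · Δy = -1.81248 × (-0.014) = +0.025375 = +2.5375%.

+2.54%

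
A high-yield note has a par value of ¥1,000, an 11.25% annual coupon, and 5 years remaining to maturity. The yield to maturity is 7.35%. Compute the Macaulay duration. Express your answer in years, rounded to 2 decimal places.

4.16 years

Periodic yield y = 0.0735. Discount each cash flow and weight by its year:
  t   CF        PV=CF/(1+0.0735)^t    t·PV
  1       112.50       104.7974       104.7974
  2       112.50        97.6222       195.2443
  3       112.50        90.9382       272.8146
  4       112.50        84.7119       338.8475
  5     1,112.50       780.3506     3,901.7531
  Σ                  1,158.4203     4,813.4569
Price P = Σ PV = 1,158.4203.
Macaulay duration = Σ(t·PV) / P = 4,813.4569 / 1,158.4203 = 4.15519 years.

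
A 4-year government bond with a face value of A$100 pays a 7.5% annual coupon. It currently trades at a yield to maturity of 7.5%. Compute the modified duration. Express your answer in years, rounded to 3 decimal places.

Periodic yield y = 0.075. First find Macaulay duration:
  t   CF        PV=CF/(1+0.075)^t    t·PV
  1         7.50         6.9767         6.9767
  2         7.50         6.4900        12.9800
  3         7.50         6.0372        18.1116
  4       107.50        80.4961       321.9842
  Σ                    100.0000       360.0526
P = 100.0000; Macaulay duration = 360.0526 / 100.0000 = 3.60053 years.
Modified duration = D_Mac / (1 + y) = 3.60053 / 1.075 = 3.34933 years.

3.349 years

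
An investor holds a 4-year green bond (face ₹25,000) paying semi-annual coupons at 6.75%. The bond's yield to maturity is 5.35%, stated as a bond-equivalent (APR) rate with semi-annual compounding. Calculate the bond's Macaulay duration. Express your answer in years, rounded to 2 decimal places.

Periodic yield y = 0.02675. Discount each cash flow and weight by its period:
  t   CF        PV=CF/(1+0.02675)^t    t·PV
  1       843.75       821.7677       821.7677
  2       843.75       800.3581     1,600.7163
  3       843.75       779.5063     2,338.5190
  4       843.75       759.1978     3,036.7912
  5       843.75       739.4184     3,697.0918
  6       843.75       720.1542     4,320.9254
  7       843.75       701.3920     4,909.7440
  8    25,843.75    20,923.6689   167,389.3512
  Σ                 26,245.4635   188,114.9065
Price P = Σ PV = 26,245.4635.
Macaulay duration = Σ(t·PV) / P = 188,114.9065 / 26,245.4635 = 7.16752 half-year periods.
In years: 7.16752 / 2 = 3.58376 years.

3.58 years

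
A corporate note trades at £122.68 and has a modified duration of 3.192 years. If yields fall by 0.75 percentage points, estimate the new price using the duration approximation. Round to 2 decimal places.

Duration approximation: ΔP/P ≈ -D_mod · Δy = -3.192 × (-0.0075) = +0.023940.
New price ≈ 122.68 × (1 + 0.023940) = 125.6169592.

£125.62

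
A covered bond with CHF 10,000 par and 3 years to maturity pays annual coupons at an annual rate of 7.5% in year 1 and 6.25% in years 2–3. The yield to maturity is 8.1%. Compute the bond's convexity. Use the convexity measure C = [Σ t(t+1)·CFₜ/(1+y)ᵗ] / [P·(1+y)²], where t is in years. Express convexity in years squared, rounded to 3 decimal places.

9.368

With y = 0.081:
  t   CF        PV=CF/(1+0.081)^t    t·PV        t(t+1)·PV
  1       750.00       693.8020       693.8020       1,387.6041
  2       625.00       534.8458     1,069.6917       3,209.0751
  3    10,625.00     8,411.0818    25,233.2454     100,932.9817
  Σ                  9,639.7297    26,996.7391     105,529.6608
P = 9,639.7297.
Convexity = Σ t(t+1)·PV / [P·(1+y)²] = 105,529.6608 / (9,639.7297 × 1.168561) = 9.36825.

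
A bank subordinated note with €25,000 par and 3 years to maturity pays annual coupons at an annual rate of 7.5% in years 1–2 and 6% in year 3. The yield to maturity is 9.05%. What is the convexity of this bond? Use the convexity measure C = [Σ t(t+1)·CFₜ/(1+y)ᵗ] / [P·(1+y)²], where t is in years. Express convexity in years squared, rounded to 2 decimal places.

With y = 0.0905:
  t   CF        PV=CF/(1+0.0905)^t    t·PV        t(t+1)·PV
  1     1,875.00     1,719.3948     1,719.3948       3,438.7895
  2     1,875.00     1,576.7031     3,153.4063       9,460.2188
  3    26,500.00    20,434.7281    61,304.1844     245,216.7376
  Σ                 23,730.8260    66,176.9855     258,115.7460
P = 23,730.8260.
Convexity = Σ t(t+1)·PV / [P·(1+y)²] = 258,115.7460 / (23,730.8260 × 1.189190) = 9.14640.

9.15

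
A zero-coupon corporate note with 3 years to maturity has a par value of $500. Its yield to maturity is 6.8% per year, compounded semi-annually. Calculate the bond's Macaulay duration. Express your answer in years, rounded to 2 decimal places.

3.00 years

A zero-coupon bond has a single cash flow at maturity, so its Macaulay duration equals its maturity: 3 years.
(Equivalently: 6 semi-annual periods ÷ 2 = 3 years.)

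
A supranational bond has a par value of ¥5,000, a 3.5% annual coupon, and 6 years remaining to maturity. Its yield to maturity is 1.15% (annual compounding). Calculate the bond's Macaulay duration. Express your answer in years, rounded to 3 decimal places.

Periodic yield y = 0.0115. Discount each cash flow and weight by its year:
  t   CF        PV=CF/(1+0.0115)^t    t·PV
  1       175.00       173.0104       173.0104
  2       175.00       171.0434       342.0868
  3       175.00       169.0987       507.2962
  4       175.00       167.1762       668.7049
  5       175.00       165.2756       826.3778
  6     5,175.00     4,831.8677    28,991.2060
  Σ                  5,677.4719    31,508.6820
Price P = Σ PV = 5,677.4719.
Macaulay duration = Σ(t·PV) / P = 31,508.6820 / 5,677.4719 = 5.54977 years.

5.550 years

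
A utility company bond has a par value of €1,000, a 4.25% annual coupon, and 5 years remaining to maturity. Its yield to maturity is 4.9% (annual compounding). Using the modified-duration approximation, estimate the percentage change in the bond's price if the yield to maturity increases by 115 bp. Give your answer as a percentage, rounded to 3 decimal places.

Periodic yield y = 0.049. Modified duration first:
  t   CF        PV=CF/(1+0.049)^t    t·PV
  1        42.50        40.5148        40.5148
  2        42.50        38.6223        77.2446
  3        42.50        36.8182       110.4546
  4        42.50        35.0984       140.3935
  5     1,042.50       820.7268     4,103.6341
  Σ                    971.7804     4,472.2415
P = 971.7804; D_Mac = 4.60211 yrs; D_mod = 4.60211/(1+0.049) = 4.38714 yrs.
ΔP/P ≈ -D_mod · Δy = -4.38714 × (+0.0115) = -0.050452 = -5.0452%.

-5.045%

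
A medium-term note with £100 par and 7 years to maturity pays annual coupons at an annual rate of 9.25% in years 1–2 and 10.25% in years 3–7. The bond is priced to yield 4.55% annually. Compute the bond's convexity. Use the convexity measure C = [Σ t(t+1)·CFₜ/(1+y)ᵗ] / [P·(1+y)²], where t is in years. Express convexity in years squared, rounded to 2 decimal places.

With y = 0.0455:
  t   CF        PV=CF/(1+0.0455)^t    t·PV        t(t+1)·PV
  1         9.25         8.8474         8.8474          17.6949
  2         9.25         8.4624        16.9248          50.7744
  3        10.25         8.9692        26.9075         107.6299
  4        10.25         8.5788        34.3153         171.5765
  5        10.25         8.2055        41.0274         246.1642
  6        10.25         7.8484        47.0902         329.6317
  7       110.25        80.7440       565.2081       4,521.6648
  Σ                    131.6557       740.3207       5,445.1364
P = 131.6557.
Convexity = Σ t(t+1)·PV / [P·(1+y)²] = 5,445.1364 / (131.6557 × 1.093070) = 37.83738.

37.84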